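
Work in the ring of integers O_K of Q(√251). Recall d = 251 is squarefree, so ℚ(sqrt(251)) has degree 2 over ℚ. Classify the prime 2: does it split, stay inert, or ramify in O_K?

p ramifies

d = 251 ≡ 3 (mod 4), so O_K = ℤ[√251] and disc(K) = 4d = 1004.
Ramification test: 2 | 1004. The prime 2 ramifies in K.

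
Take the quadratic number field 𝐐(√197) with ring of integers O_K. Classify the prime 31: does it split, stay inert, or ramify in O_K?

d = 197 ≡ 1 (mod 4), so O_K = ℤ[(1+√197)/2] and disc(K) = d = 197.
disc(K) = 197 is not divisible by 31; 31 is unramified.
Compute (197/31) via Euler: 11^((31-1)/2) mod 31 = 30, so (197/31) = -1.
(197/31) = -1, so 31 is inert.

inert — (31) stays prime in O_K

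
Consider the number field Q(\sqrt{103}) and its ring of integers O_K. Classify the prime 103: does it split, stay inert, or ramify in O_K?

Since 103 ≢ 1 mod 4, the ring of integers is ℤ[√103] with discriminant 4·103 = 412.
103 divides disc(K) = 412, so 103 ramifies.

ramifies in O_K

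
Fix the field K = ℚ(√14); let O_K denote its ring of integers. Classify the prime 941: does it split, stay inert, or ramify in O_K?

14 mod 4 = 2, hence disc K = 4·14 = 56 and O_K = ℤ[√14].
Since gcd(941, 56) = 1 the prime 941 does not ramify.
Euler's criterion: 14^470 mod 941 = 1. Thus (14|941) = 1.
(14/941) = 1, so 941 splits.

split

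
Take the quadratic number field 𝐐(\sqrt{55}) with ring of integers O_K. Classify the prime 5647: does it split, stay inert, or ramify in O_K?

split — (5647) = 𝔭₁𝔭₂ with 𝔭₁ ≠ 𝔭₂

55 mod 4 = 3, hence disc K = 4·55 = 220 and O_K = ℤ[√55].
5647 ∤ 220, so 5647 is unramified.
(55/5647) = 55^2823 mod 5647 = 1, giving Legendre symbol 1.
Legendre symbol 1 ⇒ 5647 is split.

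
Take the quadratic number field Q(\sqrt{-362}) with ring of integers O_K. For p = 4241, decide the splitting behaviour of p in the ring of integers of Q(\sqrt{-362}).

inert — (4241) stays prime in O_K

d = -362 ≡ 2 (mod 4), so O_K = ℤ[√-362] and disc(K) = 4d = -1448.
Since gcd(4241, -1448) = 1 the prime 4241 does not ramify.
Euler's criterion: (-362)^2120 mod 4241 = 4240. Thus (-362|4241) = -1.
d is a non-residue mod p, hence 4241 remains inert in O_K.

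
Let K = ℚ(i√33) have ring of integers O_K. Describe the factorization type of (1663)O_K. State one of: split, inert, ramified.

Since -33 ≢ 1 mod 4, the ring of integers is ℤ[√-33] with discriminant 4·(-33) = -132.
Since gcd(1663, -132) = 1 the prime 1663 does not ramify.
Compute (-33/1663) via Euler: 1630^((1663-1)/2) mod 1663 = 1, so (-33/1663) = 1.
Legendre symbol 1 ⇒ 1663 is split.

p splits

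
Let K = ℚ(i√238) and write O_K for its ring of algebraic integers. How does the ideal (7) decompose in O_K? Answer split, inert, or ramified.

-238 mod 4 = 2, hence disc K = 4·(-238) = -952 and O_K = ℤ[√-238].
disc(K) = -952 = 7·(-136), so p = 7 is ramified.

7 is ramified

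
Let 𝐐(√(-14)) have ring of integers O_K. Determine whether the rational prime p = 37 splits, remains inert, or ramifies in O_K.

Since -14 ≢ 1 mod 4, the ring of integers is ℤ[√-14] with discriminant 4·(-14) = -56.
37 ∤ -56, so 37 is unramified.
Compute (-14/37) via Euler: 23^((37-1)/2) mod 37 = 36, so (-14/37) = -1.
(-14/37) = -1, so 37 is inert.

37 remains inert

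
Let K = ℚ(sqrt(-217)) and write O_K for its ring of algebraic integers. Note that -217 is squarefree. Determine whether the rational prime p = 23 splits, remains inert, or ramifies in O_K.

p splits

d = -217 ≡ 3 (mod 4), so O_K = ℤ[√-217] and disc(K) = 4d = -868.
disc(K) = -868 is not divisible by 23; 23 is unramified.
Compute (-217/23) via Euler: 13^((23-1)/2) mod 23 = 1, so (-217/23) = 1.
Legendre symbol 1 ⇒ 23 is split.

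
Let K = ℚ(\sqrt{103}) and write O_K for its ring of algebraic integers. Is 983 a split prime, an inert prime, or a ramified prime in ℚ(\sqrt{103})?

inert — (983) stays prime in O_K

103 mod 4 = 3, hence disc K = 4·103 = 412 and O_K = ℤ[√103].
983 ∤ 412, so 983 is unramified.
Euler's criterion: 103^491 mod 983 = 982. Thus (103|983) = -1.
Legendre symbol -1 ⇒ 983 is inert.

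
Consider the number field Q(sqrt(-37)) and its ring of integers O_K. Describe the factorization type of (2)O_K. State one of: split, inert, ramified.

ramified

d = -37 ≡ 3 (mod 4), so O_K = ℤ[√-37] and disc(K) = 4d = -148.
Ramification test: 2 | -148. The prime 2 ramifies in K.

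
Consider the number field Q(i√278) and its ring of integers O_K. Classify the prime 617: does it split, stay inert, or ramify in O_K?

-278 mod 4 = 2, hence disc K = 4·(-278) = -1112 and O_K = ℤ[√-278].
Since gcd(617, -1112) = 1 the prime 617 does not ramify.
Legendre symbol by Euler's criterion: (-278/617) ≡ (-278)^308 ≡ 616 (mod 617), i.e. (-278/617) = -1.
d is a non-residue mod p, hence 617 remains inert in O_K.

inert — (617) stays prime in O_K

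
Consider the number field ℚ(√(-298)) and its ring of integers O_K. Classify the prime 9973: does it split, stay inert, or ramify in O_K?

p splits

Since -298 ≢ 1 mod 4, the ring of integers is ℤ[√-298] with discriminant 4·(-298) = -1192.
disc(K) = -1192 is not divisible by 9973; 9973 is unramified.
(-298/9973) = 9675^4986 mod 9973 = 1, giving Legendre symbol 1.
d is a quadratic residue mod p, hence 9973 splits in O_K.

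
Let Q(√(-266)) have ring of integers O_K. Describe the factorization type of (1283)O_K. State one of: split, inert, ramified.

Since -266 ≢ 1 mod 4, the ring of integers is ℤ[√-266] with discriminant 4·(-266) = -1064.
Since gcd(1283, -1064) = 1 the prime 1283 does not ramify.
Euler's criterion: (-266)^641 mod 1283 = 1282. Thus (-266|1283) = -1.
d is a non-residue mod p, hence 1283 remains inert in O_K.

1283 remains inert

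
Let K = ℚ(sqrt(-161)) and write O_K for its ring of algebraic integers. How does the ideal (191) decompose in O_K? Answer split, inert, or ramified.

Since -161 ≢ 1 mod 4, the ring of integers is ℤ[√-161] with discriminant 4·(-161) = -644.
disc(K) = -644 is not divisible by 191; 191 is unramified.
Euler's criterion: (-161)^95 mod 191 = 1. Thus (-161|191) = 1.
(-161/191) = 1, so 191 splits.

split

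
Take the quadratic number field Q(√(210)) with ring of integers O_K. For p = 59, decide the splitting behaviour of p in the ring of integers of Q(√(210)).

remains prime (inert)

Since 210 ≢ 1 mod 4, the ring of integers is ℤ[√210] with discriminant 4·210 = 840.
Since gcd(59, 840) = 1 the prime 59 does not ramify.
(210/59) = 33^29 mod 59 = 58, giving Legendre symbol -1.
(210/59) = -1, so 59 is inert.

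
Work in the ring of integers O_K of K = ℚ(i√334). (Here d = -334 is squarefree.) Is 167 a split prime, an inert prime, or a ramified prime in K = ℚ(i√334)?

Since -334 ≢ 1 mod 4, the ring of integers is ℤ[√-334] with discriminant 4·(-334) = -1336.
Ramification test: 167 | -1336. The prime 167 ramifies in K.

167 is ramified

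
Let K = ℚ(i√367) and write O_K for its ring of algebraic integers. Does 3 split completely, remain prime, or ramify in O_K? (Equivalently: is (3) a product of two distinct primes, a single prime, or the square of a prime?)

remains prime (inert)

d = -367 ≡ 1 (mod 4), so O_K = ℤ[(1+√-367)/2] and disc(K) = d = -367.
3 ∤ -367, so 3 is unramified.
Euler's criterion: (-367)^1 mod 3 = 2. Thus (-367|3) = -1.
d is a non-residue mod p, hence 3 remains inert in O_K.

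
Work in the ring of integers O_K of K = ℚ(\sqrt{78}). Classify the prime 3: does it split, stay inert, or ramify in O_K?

ramified

d = 78 ≡ 2 (mod 4), so O_K = ℤ[√78] and disc(K) = 4d = 312.
3 divides disc(K) = 312, so 3 ramifies.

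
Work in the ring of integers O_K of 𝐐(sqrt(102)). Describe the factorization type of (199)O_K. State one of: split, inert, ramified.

split

Since 102 ≢ 1 mod 4, the ring of integers is ℤ[√102] with discriminant 4·102 = 408.
disc(K) = 408 is not divisible by 199; 199 is unramified.
Compute (102/199) via Euler: 102^((199-1)/2) mod 199 = 1, so (102/199) = 1.
d is a quadratic residue mod p, hence 199 splits in O_K.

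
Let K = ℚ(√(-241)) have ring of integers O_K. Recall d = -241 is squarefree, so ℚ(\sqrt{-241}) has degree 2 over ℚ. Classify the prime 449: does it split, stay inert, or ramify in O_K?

-241 mod 4 = 3, hence disc K = 4·(-241) = -964 and O_K = ℤ[√-241].
disc(K) = -964 is not divisible by 449; 449 is unramified.
Euler's criterion: (-241)^224 mod 449 = 448. Thus (-241|449) = -1.
Legendre symbol -1 ⇒ 449 is inert.

449 remains inert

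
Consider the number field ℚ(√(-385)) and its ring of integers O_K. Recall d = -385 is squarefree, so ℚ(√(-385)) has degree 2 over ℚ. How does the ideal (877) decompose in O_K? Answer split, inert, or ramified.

splits completely

-385 mod 4 = 3, hence disc K = 4·(-385) = -1540 and O_K = ℤ[√-385].
Since gcd(877, -1540) = 1 the prime 877 does not ramify.
(-385/877) = 492^438 mod 877 = 1, giving Legendre symbol 1.
d is a quadratic residue mod p, hence 877 splits in O_K.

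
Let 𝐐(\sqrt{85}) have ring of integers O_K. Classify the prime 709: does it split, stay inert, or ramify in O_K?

85 mod 4 = 1, hence disc K = 85 and O_K = ℤ[(1+√85)/2].
Since gcd(709, 85) = 1 the prime 709 does not ramify.
Legendre symbol by Euler's criterion: (85/709) ≡ 85^354 ≡ 708 (mod 709), i.e. (85/709) = -1.
Legendre symbol -1 ⇒ 709 is inert.

inert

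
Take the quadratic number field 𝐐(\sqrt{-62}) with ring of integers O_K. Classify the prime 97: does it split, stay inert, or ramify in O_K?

d = -62 ≡ 2 (mod 4), so O_K = ℤ[√-62] and disc(K) = 4d = -248.
Since gcd(97, -248) = 1 the prime 97 does not ramify.
Euler's criterion: (-62)^48 mod 97 = 1. Thus (-62|97) = 1.
(-62/97) = 1, so 97 splits.

97 splits in O_K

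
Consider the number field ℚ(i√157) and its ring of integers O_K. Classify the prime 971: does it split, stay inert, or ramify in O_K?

split — (971) = 𝔭₁𝔭₂ with 𝔭₁ ≠ 𝔭₂

-157 mod 4 = 3, hence disc K = 4·(-157) = -628 and O_K = ℤ[√-157].
disc(K) = -628 is not divisible by 971; 971 is unramified.
(-157/971) = 814^485 mod 971 = 1, giving Legendre symbol 1.
Legendre symbol 1 ⇒ 971 is split.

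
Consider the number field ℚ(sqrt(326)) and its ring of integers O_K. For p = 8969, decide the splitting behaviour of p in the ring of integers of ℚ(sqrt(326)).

d = 326 ≡ 2 (mod 4), so O_K = ℤ[√326] and disc(K) = 4d = 1304.
Since gcd(8969, 1304) = 1 the prime 8969 does not ramify.
Compute (326/8969) via Euler: 326^((8969-1)/2) mod 8969 = 1, so (326/8969) = 1.
(326/8969) = 1, so 8969 splits.

splits completely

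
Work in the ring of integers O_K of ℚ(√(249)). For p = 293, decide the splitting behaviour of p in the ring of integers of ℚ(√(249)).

Since 249 ≡ 1 mod 4, the ring of integers is ℤ[(1+√249)/2] with discriminant 249.
293 ∤ 249, so 293 is unramified.
Legendre symbol by Euler's criterion: (249/293) ≡ 249^146 ≡ 292 (mod 293), i.e. (249/293) = -1.
(249/293) = -1, so 293 is inert.

inert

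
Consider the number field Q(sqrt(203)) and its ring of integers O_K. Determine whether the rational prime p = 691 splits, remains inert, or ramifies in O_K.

Since 203 ≢ 1 mod 4, the ring of integers is ℤ[√203] with discriminant 4·203 = 812.
Since gcd(691, 812) = 1 the prime 691 does not ramify.
Compute (203/691) via Euler: 203^((691-1)/2) mod 691 = 1, so (203/691) = 1.
(203/691) = 1, so 691 splits.

691 splits in O_K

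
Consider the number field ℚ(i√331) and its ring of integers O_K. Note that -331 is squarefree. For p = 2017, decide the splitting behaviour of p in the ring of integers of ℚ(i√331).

split — (2017) = 𝔭₁𝔭₂ with 𝔭₁ ≠ 𝔭₂

d = -331 ≡ 1 (mod 4), so O_K = ℤ[(1+√-331)/2] and disc(K) = d = -331.
2017 ∤ -331, so 2017 is unramified.
Legendre symbol by Euler's criterion: (-331/2017) ≡ (-331)^1008 ≡ 1 (mod 2017), i.e. (-331/2017) = 1.
(-331/2017) = 1, so 2017 splits.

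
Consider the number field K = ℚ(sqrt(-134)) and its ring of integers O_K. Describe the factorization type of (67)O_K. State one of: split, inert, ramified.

ramifies in O_K

-134 mod 4 = 2, hence disc K = 4·(-134) = -536 and O_K = ℤ[√-134].
67 divides disc(K) = -536, so 67 ramifies.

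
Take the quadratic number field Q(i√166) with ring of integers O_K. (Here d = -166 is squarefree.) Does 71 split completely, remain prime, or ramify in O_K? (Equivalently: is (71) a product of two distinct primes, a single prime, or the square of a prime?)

-166 mod 4 = 2, hence disc K = 4·(-166) = -664 and O_K = ℤ[√-166].
disc(K) = -664 is not divisible by 71; 71 is unramified.
Legendre symbol by Euler's criterion: (-166/71) ≡ (-166)^35 ≡ 70 (mod 71), i.e. (-166/71) = -1.
(-166/71) = -1, so 71 is inert.

p is inert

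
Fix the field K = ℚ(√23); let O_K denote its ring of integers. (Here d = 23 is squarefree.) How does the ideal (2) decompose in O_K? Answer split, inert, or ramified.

p ramifies

23 mod 4 = 3, hence disc K = 4·23 = 92 and O_K = ℤ[√23].
Ramification test: 2 | 92. The prime 2 ramifies in K.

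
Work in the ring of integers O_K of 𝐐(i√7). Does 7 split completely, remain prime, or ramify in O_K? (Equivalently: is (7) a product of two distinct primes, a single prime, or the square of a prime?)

ramified

Since -7 ≡ 1 mod 4, the ring of integers is ℤ[(1+√-7)/2] with discriminant -7.
Ramification test: 7 | -7. The prime 7 ramifies in K.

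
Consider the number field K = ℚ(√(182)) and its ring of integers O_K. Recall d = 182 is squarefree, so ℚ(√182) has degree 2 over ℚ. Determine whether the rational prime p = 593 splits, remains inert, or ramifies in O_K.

p splits

d = 182 ≡ 2 (mod 4), so O_K = ℤ[√182] and disc(K) = 4d = 728.
Since gcd(593, 728) = 1 the prime 593 does not ramify.
(182/593) = 182^296 mod 593 = 1, giving Legendre symbol 1.
(182/593) = 1, so 593 splits.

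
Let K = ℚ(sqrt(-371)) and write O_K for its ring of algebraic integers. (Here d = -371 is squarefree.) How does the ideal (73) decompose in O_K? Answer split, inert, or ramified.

Since -371 ≡ 1 mod 4, the ring of integers is ℤ[(1+√-371)/2] with discriminant -371.
Since gcd(73, -371) = 1 the prime 73 does not ramify.
Compute (-371/73) via Euler: 67^((73-1)/2) mod 73 = 1, so (-371/73) = 1.
Legendre symbol 1 ⇒ 73 is split.

splits completely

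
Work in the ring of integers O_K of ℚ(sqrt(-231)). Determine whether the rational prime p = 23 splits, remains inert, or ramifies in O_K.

-231 mod 4 = 1, hence disc K = -231 and O_K = ℤ[(1+√-231)/2].
disc(K) = -231 is not divisible by 23; 23 is unramified.
Compute (-231/23) via Euler: 22^((23-1)/2) mod 23 = 22, so (-231/23) = -1.
Legendre symbol -1 ⇒ 23 is inert.

remains prime (inert)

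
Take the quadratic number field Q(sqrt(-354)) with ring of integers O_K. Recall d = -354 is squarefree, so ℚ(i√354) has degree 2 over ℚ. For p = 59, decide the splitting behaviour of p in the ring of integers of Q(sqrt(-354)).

ramified

Since -354 ≢ 1 mod 4, the ring of integers is ℤ[√-354] with discriminant 4·(-354) = -1416.
59 divides disc(K) = -1416, so 59 ramifies.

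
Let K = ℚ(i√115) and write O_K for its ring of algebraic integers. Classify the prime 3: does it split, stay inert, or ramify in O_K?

remains prime (inert)

d = -115 ≡ 1 (mod 4), so O_K = ℤ[(1+√-115)/2] and disc(K) = d = -115.
disc(K) = -115 is not divisible by 3; 3 is unramified.
Euler's criterion: (-115)^1 mod 3 = 2. Thus (-115|3) = -1.
d is a non-residue mod p, hence 3 remains inert in O_K.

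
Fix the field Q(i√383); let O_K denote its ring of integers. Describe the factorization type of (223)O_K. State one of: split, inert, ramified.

Since -383 ≡ 1 mod 4, the ring of integers is ℤ[(1+√-383)/2] with discriminant -383.
223 ∤ -383, so 223 is unramified.
Compute (-383/223) via Euler: 63^((223-1)/2) mod 223 = 1, so (-383/223) = 1.
d is a quadratic residue mod p, hence 223 splits in O_K.

p splits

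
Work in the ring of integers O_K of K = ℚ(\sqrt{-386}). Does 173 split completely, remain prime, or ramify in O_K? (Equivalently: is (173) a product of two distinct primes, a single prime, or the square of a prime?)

-386 mod 4 = 2, hence disc K = 4·(-386) = -1544 and O_K = ℤ[√-386].
disc(K) = -1544 is not divisible by 173; 173 is unramified.
Compute (-386/173) via Euler: 133^((173-1)/2) mod 173 = 1, so (-386/173) = 1.
Legendre symbol 1 ⇒ 173 is split.

split — (173) = 𝔭₁𝔭₂ with 𝔭₁ ≠ 𝔭₂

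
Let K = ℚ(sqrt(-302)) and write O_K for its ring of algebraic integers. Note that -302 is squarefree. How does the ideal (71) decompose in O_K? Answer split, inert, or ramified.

d = -302 ≡ 2 (mod 4), so O_K = ℤ[√-302] and disc(K) = 4d = -1208.
71 ∤ -1208, so 71 is unramified.
Compute (-302/71) via Euler: 53^((71-1)/2) mod 71 = 70, so (-302/71) = -1.
Legendre symbol -1 ⇒ 71 is inert.

71 remains inert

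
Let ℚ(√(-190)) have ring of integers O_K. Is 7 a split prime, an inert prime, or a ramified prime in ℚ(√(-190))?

remains prime (inert)

Since -190 ≢ 1 mod 4, the ring of integers is ℤ[√-190] with discriminant 4·(-190) = -760.
Since gcd(7, -760) = 1 the prime 7 does not ramify.
Compute (-190/7) via Euler: 6^((7-1)/2) mod 7 = 6, so (-190/7) = -1.
d is a non-residue mod p, hence 7 remains inert in O_K.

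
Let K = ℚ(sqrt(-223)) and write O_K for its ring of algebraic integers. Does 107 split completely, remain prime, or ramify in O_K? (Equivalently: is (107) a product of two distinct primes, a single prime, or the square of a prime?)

-223 mod 4 = 1, hence disc K = -223 and O_K = ℤ[(1+√-223)/2].
disc(K) = -223 is not divisible by 107; 107 is unramified.
Euler's criterion: (-223)^53 mod 107 = 106. Thus (-223|107) = -1.
d is a non-residue mod p, hence 107 remains inert in O_K.

p is inert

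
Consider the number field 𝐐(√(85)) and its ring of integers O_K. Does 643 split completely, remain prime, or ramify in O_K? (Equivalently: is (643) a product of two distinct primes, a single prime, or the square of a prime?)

p splits

Since 85 ≡ 1 mod 4, the ring of integers is ℤ[(1+√85)/2] with discriminant 85.
disc(K) = 85 is not divisible by 643; 643 is unramified.
(85/643) = 85^321 mod 643 = 1, giving Legendre symbol 1.
Legendre symbol 1 ⇒ 643 is split.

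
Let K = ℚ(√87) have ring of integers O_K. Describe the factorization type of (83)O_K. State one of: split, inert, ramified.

d = 87 ≡ 3 (mod 4), so O_K = ℤ[√87] and disc(K) = 4d = 348.
Since gcd(83, 348) = 1 the prime 83 does not ramify.
(87/83) = 4^41 mod 83 = 1, giving Legendre symbol 1.
(87/83) = 1, so 83 splits.

p splits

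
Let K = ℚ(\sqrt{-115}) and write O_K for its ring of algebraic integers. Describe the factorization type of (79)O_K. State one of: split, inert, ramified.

Since -115 ≡ 1 mod 4, the ring of integers is ℤ[(1+√-115)/2] with discriminant -115.
79 ∤ -115, so 79 is unramified.
(-115/79) = 43^39 mod 79 = 78, giving Legendre symbol -1.
Legendre symbol -1 ⇒ 79 is inert.

p is inert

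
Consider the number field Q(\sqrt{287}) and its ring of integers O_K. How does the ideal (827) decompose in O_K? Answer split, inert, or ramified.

split

287 mod 4 = 3, hence disc K = 4·287 = 1148 and O_K = ℤ[√287].
827 ∤ 1148, so 827 is unramified.
Legendre symbol by Euler's criterion: (287/827) ≡ 287^413 ≡ 1 (mod 827), i.e. (287/827) = 1.
Legendre symbol 1 ⇒ 827 is split.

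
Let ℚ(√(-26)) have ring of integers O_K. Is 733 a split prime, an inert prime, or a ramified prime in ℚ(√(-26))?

splits completely

-26 mod 4 = 2, hence disc K = 4·(-26) = -104 and O_K = ℤ[√-26].
Since gcd(733, -104) = 1 the prime 733 does not ramify.
Legendre symbol by Euler's criterion: (-26/733) ≡ (-26)^366 ≡ 1 (mod 733), i.e. (-26/733) = 1.
Legendre symbol 1 ⇒ 733 is split.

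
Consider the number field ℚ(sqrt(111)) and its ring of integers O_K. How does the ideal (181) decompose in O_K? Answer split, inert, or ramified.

181 splits in O_K

111 mod 4 = 3, hence disc K = 4·111 = 444 and O_K = ℤ[√111].
Since gcd(181, 444) = 1 the prime 181 does not ramify.
(111/181) = 111^90 mod 181 = 1, giving Legendre symbol 1.
d is a quadratic residue mod p, hence 181 splits in O_K.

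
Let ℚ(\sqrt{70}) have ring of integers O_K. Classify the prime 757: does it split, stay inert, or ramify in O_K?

d = 70 ≡ 2 (mod 4), so O_K = ℤ[√70] and disc(K) = 4d = 280.
Since gcd(757, 280) = 1 the prime 757 does not ramify.
Legendre symbol by Euler's criterion: (70/757) ≡ 70^378 ≡ 1 (mod 757), i.e. (70/757) = 1.
(70/757) = 1, so 757 splits.

splits completely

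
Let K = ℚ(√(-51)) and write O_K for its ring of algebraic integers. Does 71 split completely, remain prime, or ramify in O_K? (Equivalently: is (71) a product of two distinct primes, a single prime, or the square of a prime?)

splits completely

Since -51 ≡ 1 mod 4, the ring of integers is ℤ[(1+√-51)/2] with discriminant -51.
disc(K) = -51 is not divisible by 71; 71 is unramified.
(-51/71) = 20^35 mod 71 = 1, giving Legendre symbol 1.
d is a quadratic residue mod p, hence 71 splits in O_K.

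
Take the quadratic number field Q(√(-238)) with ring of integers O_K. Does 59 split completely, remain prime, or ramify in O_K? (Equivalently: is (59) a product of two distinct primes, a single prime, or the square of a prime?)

Since -238 ≢ 1 mod 4, the ring of integers is ℤ[√-238] with discriminant 4·(-238) = -952.
disc(K) = -952 is not divisible by 59; 59 is unramified.
Legendre symbol by Euler's criterion: (-238/59) ≡ (-238)^29 ≡ 1 (mod 59), i.e. (-238/59) = 1.
(-238/59) = 1, so 59 splits.

split — (59) = 𝔭₁𝔭₂ with 𝔭₁ ≠ 𝔭₂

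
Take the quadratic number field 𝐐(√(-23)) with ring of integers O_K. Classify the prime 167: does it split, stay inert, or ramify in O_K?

split

Since -23 ≡ 1 mod 4, the ring of integers is ℤ[(1+√-23)/2] with discriminant -23.
Since gcd(167, -23) = 1 the prime 167 does not ramify.
Compute (-23/167) via Euler: 144^((167-1)/2) mod 167 = 1, so (-23/167) = 1.
d is a quadratic residue mod p, hence 167 splits in O_K.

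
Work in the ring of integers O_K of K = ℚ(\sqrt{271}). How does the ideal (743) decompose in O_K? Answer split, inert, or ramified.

271 mod 4 = 3, hence disc K = 4·271 = 1084 and O_K = ℤ[√271].
disc(K) = 1084 is not divisible by 743; 743 is unramified.
Euler's criterion: 271^371 mod 743 = 1. Thus (271|743) = 1.
d is a quadratic residue mod p, hence 743 splits in O_K.

split — (743) = 𝔭₁𝔭₂ with 𝔭₁ ≠ 𝔭₂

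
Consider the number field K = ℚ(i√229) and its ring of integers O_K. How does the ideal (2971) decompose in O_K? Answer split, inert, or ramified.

2971 splits in O_K

Since -229 ≢ 1 mod 4, the ring of integers is ℤ[√-229] with discriminant 4·(-229) = -916.
2971 ∤ -916, so 2971 is unramified.
Legendre symbol by Euler's criterion: (-229/2971) ≡ (-229)^1485 ≡ 1 (mod 2971), i.e. (-229/2971) = 1.
Legendre symbol 1 ⇒ 2971 is split.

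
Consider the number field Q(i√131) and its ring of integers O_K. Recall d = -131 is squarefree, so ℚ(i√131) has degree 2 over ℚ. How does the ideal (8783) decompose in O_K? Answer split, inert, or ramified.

remains prime (inert)

Since -131 ≡ 1 mod 4, the ring of integers is ℤ[(1+√-131)/2] with discriminant -131.
Since gcd(8783, -131) = 1 the prime 8783 does not ramify.
Euler's criterion: (-131)^4391 mod 8783 = 8782. Thus (-131|8783) = -1.
d is a non-residue mod p, hence 8783 remains inert in O_K.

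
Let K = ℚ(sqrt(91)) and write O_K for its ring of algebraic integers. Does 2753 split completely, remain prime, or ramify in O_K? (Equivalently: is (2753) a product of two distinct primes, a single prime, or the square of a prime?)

2753 splits in O_K

Since 91 ≢ 1 mod 4, the ring of integers is ℤ[√91] with discriminant 4·91 = 364.
disc(K) = 364 is not divisible by 2753; 2753 is unramified.
Compute (91/2753) via Euler: 91^((2753-1)/2) mod 2753 = 1, so (91/2753) = 1.
(91/2753) = 1, so 2753 splits.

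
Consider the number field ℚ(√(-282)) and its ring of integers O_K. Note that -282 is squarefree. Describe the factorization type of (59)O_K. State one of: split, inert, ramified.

inert — (59) stays prime in O_K

d = -282 ≡ 2 (mod 4), so O_K = ℤ[√-282] and disc(K) = 4d = -1128.
Since gcd(59, -1128) = 1 the prime 59 does not ramify.
Legendre symbol by Euler's criterion: (-282/59) ≡ (-282)^29 ≡ 58 (mod 59), i.e. (-282/59) = -1.
d is a non-residue mod p, hence 59 remains inert in O_K.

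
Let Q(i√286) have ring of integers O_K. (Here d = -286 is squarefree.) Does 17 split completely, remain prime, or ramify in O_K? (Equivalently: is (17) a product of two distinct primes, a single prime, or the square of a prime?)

17 remains inert

Since -286 ≢ 1 mod 4, the ring of integers is ℤ[√-286] with discriminant 4·(-286) = -1144.
disc(K) = -1144 is not divisible by 17; 17 is unramified.
Legendre symbol by Euler's criterion: (-286/17) ≡ (-286)^8 ≡ 16 (mod 17), i.e. (-286/17) = -1.
d is a non-residue mod p, hence 17 remains inert in O_K.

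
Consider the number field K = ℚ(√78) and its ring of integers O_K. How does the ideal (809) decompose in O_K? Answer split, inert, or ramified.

78 mod 4 = 2, hence disc K = 4·78 = 312 and O_K = ℤ[√78].
Since gcd(809, 312) = 1 the prime 809 does not ramify.
(78/809) = 78^404 mod 809 = 808, giving Legendre symbol -1.
(78/809) = -1, so 809 is inert.

p is inert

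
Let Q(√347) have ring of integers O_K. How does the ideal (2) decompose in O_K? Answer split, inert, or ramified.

347 mod 4 = 3, hence disc K = 4·347 = 1388 and O_K = ℤ[√347].
2 divides disc(K) = 1388, so 2 ramifies.

p ramifies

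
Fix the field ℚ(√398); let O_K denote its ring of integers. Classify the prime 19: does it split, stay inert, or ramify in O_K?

398 mod 4 = 2, hence disc K = 4·398 = 1592 and O_K = ℤ[√398].
disc(K) = 1592 is not divisible by 19; 19 is unramified.
Legendre symbol by Euler's criterion: (398/19) ≡ 398^9 ≡ 18 (mod 19), i.e. (398/19) = -1.
Legendre symbol -1 ⇒ 19 is inert.

p is inert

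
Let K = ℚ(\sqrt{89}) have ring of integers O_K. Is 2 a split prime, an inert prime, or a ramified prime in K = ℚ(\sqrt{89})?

2 splits in O_K

89 mod 4 = 1, hence disc K = 89 and O_K = ℤ[(1+√89)/2].
disc(K) = 89 is not divisible by 2; 2 is unramified.
For p = 2 with d ≡ 1 (mod 4): d mod 8 = 1, so 2 splits.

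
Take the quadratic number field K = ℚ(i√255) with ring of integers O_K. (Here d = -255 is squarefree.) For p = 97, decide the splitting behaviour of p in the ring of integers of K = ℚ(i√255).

-255 mod 4 = 1, hence disc K = -255 and O_K = ℤ[(1+√-255)/2].
Since gcd(97, -255) = 1 the prime 97 does not ramify.
Euler's criterion: (-255)^48 mod 97 = 1. Thus (-255|97) = 1.
Legendre symbol 1 ⇒ 97 is split.

p splits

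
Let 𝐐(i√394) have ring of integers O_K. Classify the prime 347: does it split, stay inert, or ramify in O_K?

-394 mod 4 = 2, hence disc K = 4·(-394) = -1576 and O_K = ℤ[√-394].
Since gcd(347, -1576) = 1 the prime 347 does not ramify.
Euler's criterion: (-394)^173 mod 347 = 1. Thus (-394|347) = 1.
(-394/347) = 1, so 347 splits.

split — (347) = 𝔭₁𝔭₂ with 𝔭₁ ≠ 𝔭₂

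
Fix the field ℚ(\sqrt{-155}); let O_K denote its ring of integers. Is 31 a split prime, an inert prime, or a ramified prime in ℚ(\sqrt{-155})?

d = -155 ≡ 1 (mod 4), so O_K = ℤ[(1+√-155)/2] and disc(K) = d = -155.
31 divides disc(K) = -155, so 31 ramifies.

p ramifies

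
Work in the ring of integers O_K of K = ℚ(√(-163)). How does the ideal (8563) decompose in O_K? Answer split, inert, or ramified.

p splits

-163 mod 4 = 1, hence disc K = -163 and O_K = ℤ[(1+√-163)/2].
8563 ∤ -163, so 8563 is unramified.
Compute (-163/8563) via Euler: 8400^((8563-1)/2) mod 8563 = 1, so (-163/8563) = 1.
(-163/8563) = 1, so 8563 splits.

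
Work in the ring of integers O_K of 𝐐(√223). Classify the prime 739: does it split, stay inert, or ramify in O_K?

Since 223 ≢ 1 mod 4, the ring of integers is ℤ[√223] with discriminant 4·223 = 892.
disc(K) = 892 is not divisible by 739; 739 is unramified.
Legendre symbol by Euler's criterion: (223/739) ≡ 223^369 ≡ 1 (mod 739), i.e. (223/739) = 1.
(223/739) = 1, so 739 splits.

739 splits in O_K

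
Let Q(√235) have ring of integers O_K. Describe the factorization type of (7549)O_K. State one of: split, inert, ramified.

Since 235 ≢ 1 mod 4, the ring of integers is ℤ[√235] with discriminant 4·235 = 940.
7549 ∤ 940, so 7549 is unramified.
(235/7549) = 235^3774 mod 7549 = 7548, giving Legendre symbol -1.
d is a non-residue mod p, hence 7549 remains inert in O_K.

7549 remains inert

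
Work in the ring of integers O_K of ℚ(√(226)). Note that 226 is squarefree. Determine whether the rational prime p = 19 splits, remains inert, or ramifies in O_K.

Since 226 ≢ 1 mod 4, the ring of integers is ℤ[√226] with discriminant 4·226 = 904.
Since gcd(19, 904) = 1 the prime 19 does not ramify.
Legendre symbol by Euler's criterion: (226/19) ≡ 226^9 ≡ 1 (mod 19), i.e. (226/19) = 1.
d is a quadratic residue mod p, hence 19 splits in O_K.

split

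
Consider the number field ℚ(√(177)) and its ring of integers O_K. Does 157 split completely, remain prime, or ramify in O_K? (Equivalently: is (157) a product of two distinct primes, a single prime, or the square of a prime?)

d = 177 ≡ 1 (mod 4), so O_K = ℤ[(1+√177)/2] and disc(K) = d = 177.
disc(K) = 177 is not divisible by 157; 157 is unramified.
Euler's criterion: 177^78 mod 157 = 156. Thus (177|157) = -1.
Legendre symbol -1 ⇒ 157 is inert.

p is inert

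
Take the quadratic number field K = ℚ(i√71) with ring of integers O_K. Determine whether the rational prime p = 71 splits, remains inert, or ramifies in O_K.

71 is ramified

d = -71 ≡ 1 (mod 4), so O_K = ℤ[(1+√-71)/2] and disc(K) = d = -71.
Ramification test: 71 | -71. The prime 71 ramifies in K.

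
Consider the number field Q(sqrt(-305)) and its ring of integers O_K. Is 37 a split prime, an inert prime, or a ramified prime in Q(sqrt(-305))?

d = -305 ≡ 3 (mod 4), so O_K = ℤ[√-305] and disc(K) = 4d = -1220.
Since gcd(37, -1220) = 1 the prime 37 does not ramify.
Compute (-305/37) via Euler: 28^((37-1)/2) mod 37 = 1, so (-305/37) = 1.
d is a quadratic residue mod p, hence 37 splits in O_K.

split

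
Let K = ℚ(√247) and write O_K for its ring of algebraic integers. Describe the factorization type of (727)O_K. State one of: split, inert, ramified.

remains prime (inert)

d = 247 ≡ 3 (mod 4), so O_K = ℤ[√247] and disc(K) = 4d = 988.
disc(K) = 988 is not divisible by 727; 727 is unramified.
Euler's criterion: 247^363 mod 727 = 726. Thus (247|727) = -1.
(247/727) = -1, so 727 is inert.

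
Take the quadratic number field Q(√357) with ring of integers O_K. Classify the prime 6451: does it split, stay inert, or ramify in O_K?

split

Since 357 ≡ 1 mod 4, the ring of integers is ℤ[(1+√357)/2] with discriminant 357.
Since gcd(6451, 357) = 1 the prime 6451 does not ramify.
Legendre symbol by Euler's criterion: (357/6451) ≡ 357^3225 ≡ 1 (mod 6451), i.e. (357/6451) = 1.
d is a quadratic residue mod p, hence 6451 splits in O_K.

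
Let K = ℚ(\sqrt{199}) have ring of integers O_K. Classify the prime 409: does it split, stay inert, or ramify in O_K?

Since 199 ≢ 1 mod 4, the ring of integers is ℤ[√199] with discriminant 4·199 = 796.
409 ∤ 796, so 409 is unramified.
Compute (199/409) via Euler: 199^((409-1)/2) mod 409 = 408, so (199/409) = -1.
Legendre symbol -1 ⇒ 409 is inert.

inert — (409) stays prime in O_K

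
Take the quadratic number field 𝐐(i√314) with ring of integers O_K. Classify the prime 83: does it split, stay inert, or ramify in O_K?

83 remains inert

Since -314 ≢ 1 mod 4, the ring of integers is ℤ[√-314] with discriminant 4·(-314) = -1256.
disc(K) = -1256 is not divisible by 83; 83 is unramified.
Compute (-314/83) via Euler: 18^((83-1)/2) mod 83 = 82, so (-314/83) = -1.
Legendre symbol -1 ⇒ 83 is inert.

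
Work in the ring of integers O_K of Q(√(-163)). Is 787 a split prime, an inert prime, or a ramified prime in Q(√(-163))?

-163 mod 4 = 1, hence disc K = -163 and O_K = ℤ[(1+√-163)/2].
Since gcd(787, -163) = 1 the prime 787 does not ramify.
Legendre symbol by Euler's criterion: (-163/787) ≡ (-163)^393 ≡ 1 (mod 787), i.e. (-163/787) = 1.
(-163/787) = 1, so 787 splits.

split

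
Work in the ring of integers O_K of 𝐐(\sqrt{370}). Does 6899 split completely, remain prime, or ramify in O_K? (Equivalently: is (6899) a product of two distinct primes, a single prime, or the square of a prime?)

Since 370 ≢ 1 mod 4, the ring of integers is ℤ[√370] with discriminant 4·370 = 1480.
6899 ∤ 1480, so 6899 is unramified.
Legendre symbol by Euler's criterion: (370/6899) ≡ 370^3449 ≡ 1 (mod 6899), i.e. (370/6899) = 1.
Legendre symbol 1 ⇒ 6899 is split.

p splits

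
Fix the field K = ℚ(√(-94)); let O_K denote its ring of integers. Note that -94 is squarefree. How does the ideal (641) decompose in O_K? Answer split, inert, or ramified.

d = -94 ≡ 2 (mod 4), so O_K = ℤ[√-94] and disc(K) = 4d = -376.
Since gcd(641, -376) = 1 the prime 641 does not ramify.
(-94/641) = 547^320 mod 641 = 640, giving Legendre symbol -1.
Legendre symbol -1 ⇒ 641 is inert.

inert — (641) stays prime in O_K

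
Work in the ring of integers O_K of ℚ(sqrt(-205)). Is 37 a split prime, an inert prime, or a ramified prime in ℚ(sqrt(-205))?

p is inert

Since -205 ≢ 1 mod 4, the ring of integers is ℤ[√-205] with discriminant 4·(-205) = -820.
Since gcd(37, -820) = 1 the prime 37 does not ramify.
Euler's criterion: (-205)^18 mod 37 = 36. Thus (-205|37) = -1.
d is a non-residue mod p, hence 37 remains inert in O_K.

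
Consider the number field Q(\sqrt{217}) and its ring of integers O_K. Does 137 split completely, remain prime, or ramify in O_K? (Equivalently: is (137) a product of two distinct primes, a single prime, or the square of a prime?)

p is inert

217 mod 4 = 1, hence disc K = 217 and O_K = ℤ[(1+√217)/2].
disc(K) = 217 is not divisible by 137; 137 is unramified.
Compute (217/137) via Euler: 80^((137-1)/2) mod 137 = 136, so (217/137) = -1.
(217/137) = -1, so 137 is inert.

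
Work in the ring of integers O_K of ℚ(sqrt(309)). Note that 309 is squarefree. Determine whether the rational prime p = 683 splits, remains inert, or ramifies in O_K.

d = 309 ≡ 1 (mod 4), so O_K = ℤ[(1+√309)/2] and disc(K) = d = 309.
683 ∤ 309, so 683 is unramified.
(309/683) = 309^341 mod 683 = 1, giving Legendre symbol 1.
d is a quadratic residue mod p, hence 683 splits in O_K.

683 splits in O_K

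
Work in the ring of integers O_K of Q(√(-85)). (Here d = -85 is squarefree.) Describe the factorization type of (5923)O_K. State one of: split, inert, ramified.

remains prime (inert)

-85 mod 4 = 3, hence disc K = 4·(-85) = -340 and O_K = ℤ[√-85].
5923 ∤ -340, so 5923 is unramified.
(-85/5923) = 5838^2961 mod 5923 = 5922, giving Legendre symbol -1.
(-85/5923) = -1, so 5923 is inert.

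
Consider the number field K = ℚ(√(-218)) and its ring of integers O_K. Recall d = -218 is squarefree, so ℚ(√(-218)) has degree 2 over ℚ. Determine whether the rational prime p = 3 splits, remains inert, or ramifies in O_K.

d = -218 ≡ 2 (mod 4), so O_K = ℤ[√-218] and disc(K) = 4d = -872.
disc(K) = -872 is not divisible by 3; 3 is unramified.
Legendre symbol by Euler's criterion: (-218/3) ≡ (-218)^1 ≡ 1 (mod 3), i.e. (-218/3) = 1.
Legendre symbol 1 ⇒ 3 is split.

split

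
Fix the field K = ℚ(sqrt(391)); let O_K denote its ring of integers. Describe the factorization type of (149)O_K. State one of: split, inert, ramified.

d = 391 ≡ 3 (mod 4), so O_K = ℤ[√391] and disc(K) = 4d = 1564.
Since gcd(149, 1564) = 1 the prime 149 does not ramify.
Compute (391/149) via Euler: 93^((149-1)/2) mod 149 = 148, so (391/149) = -1.
Legendre symbol -1 ⇒ 149 is inert.

remains prime (inert)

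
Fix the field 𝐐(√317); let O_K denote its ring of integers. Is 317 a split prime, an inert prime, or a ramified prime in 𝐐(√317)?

d = 317 ≡ 1 (mod 4), so O_K = ℤ[(1+√317)/2] and disc(K) = d = 317.
317 divides disc(K) = 317, so 317 ramifies.

ramified — (317) = 𝔭²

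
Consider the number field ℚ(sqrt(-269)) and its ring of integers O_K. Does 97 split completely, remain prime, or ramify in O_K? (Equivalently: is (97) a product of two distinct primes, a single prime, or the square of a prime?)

-269 mod 4 = 3, hence disc K = 4·(-269) = -1076 and O_K = ℤ[√-269].
disc(K) = -1076 is not divisible by 97; 97 is unramified.
Compute (-269/97) via Euler: 22^((97-1)/2) mod 97 = 1, so (-269/97) = 1.
(-269/97) = 1, so 97 splits.

split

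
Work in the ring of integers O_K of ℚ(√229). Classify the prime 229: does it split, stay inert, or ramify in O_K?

ramified

229 mod 4 = 1, hence disc K = 229 and O_K = ℤ[(1+√229)/2].
Ramification test: 229 | 229. The prime 229 ramifies in K.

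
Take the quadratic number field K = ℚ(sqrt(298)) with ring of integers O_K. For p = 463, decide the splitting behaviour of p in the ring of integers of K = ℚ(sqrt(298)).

split

298 mod 4 = 2, hence disc K = 4·298 = 1192 and O_K = ℤ[√298].
disc(K) = 1192 is not divisible by 463; 463 is unramified.
Legendre symbol by Euler's criterion: (298/463) ≡ 298^231 ≡ 1 (mod 463), i.e. (298/463) = 1.
(298/463) = 1, so 463 splits.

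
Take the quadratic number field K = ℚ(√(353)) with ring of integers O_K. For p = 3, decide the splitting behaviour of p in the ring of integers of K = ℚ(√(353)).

353 mod 4 = 1, hence disc K = 353 and O_K = ℤ[(1+√353)/2].
3 ∤ 353, so 3 is unramified.
Euler's criterion: 353^1 mod 3 = 2. Thus (353|3) = -1.
Legendre symbol -1 ⇒ 3 is inert.

inert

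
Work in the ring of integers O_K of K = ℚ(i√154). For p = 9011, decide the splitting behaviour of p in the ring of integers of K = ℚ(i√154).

inert — (9011) stays prime in O_K

-154 mod 4 = 2, hence disc K = 4·(-154) = -616 and O_K = ℤ[√-154].
Since gcd(9011, -616) = 1 the prime 9011 does not ramify.
Legendre symbol by Euler's criterion: (-154/9011) ≡ (-154)^4505 ≡ 9010 (mod 9011), i.e. (-154/9011) = -1.
(-154/9011) = -1, so 9011 is inert.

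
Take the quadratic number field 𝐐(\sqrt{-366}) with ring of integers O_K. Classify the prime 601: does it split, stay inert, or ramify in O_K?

601 splits in O_K

d = -366 ≡ 2 (mod 4), so O_K = ℤ[√-366] and disc(K) = 4d = -1464.
disc(K) = -1464 is not divisible by 601; 601 is unramified.
Legendre symbol by Euler's criterion: (-366/601) ≡ (-366)^300 ≡ 1 (mod 601), i.e. (-366/601) = 1.
Legendre symbol 1 ⇒ 601 is split.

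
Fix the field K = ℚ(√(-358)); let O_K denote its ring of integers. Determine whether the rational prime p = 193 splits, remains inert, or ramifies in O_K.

Since -358 ≢ 1 mod 4, the ring of integers is ℤ[√-358] with discriminant 4·(-358) = -1432.
disc(K) = -1432 is not divisible by 193; 193 is unramified.
(-358/193) = 28^96 mod 193 = 1, giving Legendre symbol 1.
(-358/193) = 1, so 193 splits.

193 splits in O_K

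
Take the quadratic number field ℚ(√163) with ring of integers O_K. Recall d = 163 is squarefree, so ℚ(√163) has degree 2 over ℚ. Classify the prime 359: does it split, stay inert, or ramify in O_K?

inert

163 mod 4 = 3, hence disc K = 4·163 = 652 and O_K = ℤ[√163].
disc(K) = 652 is not divisible by 359; 359 is unramified.
Legendre symbol by Euler's criterion: (163/359) ≡ 163^179 ≡ 358 (mod 359), i.e. (163/359) = -1.
d is a non-residue mod p, hence 359 remains inert in O_K.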